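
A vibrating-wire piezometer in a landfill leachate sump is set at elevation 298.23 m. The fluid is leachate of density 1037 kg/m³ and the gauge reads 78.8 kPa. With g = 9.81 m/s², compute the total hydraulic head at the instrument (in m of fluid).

h ≈ 305.98 m

ψ = P/(ρg) = 78.8×1000 / (1037 × 9.81) = 7.75 m.
h = z + ψ = 298.23 + 7.75 = 305.98 m.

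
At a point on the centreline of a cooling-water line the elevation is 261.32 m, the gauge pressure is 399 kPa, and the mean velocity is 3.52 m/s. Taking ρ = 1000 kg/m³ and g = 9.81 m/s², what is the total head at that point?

Pressure head ψ = P/(ρg) = 399×1000 / (1000 × 9.81) = 40.67 m.
Velocity head = v²/(2g) = 3.52² / (2 × 9.81) = 0.632 m.
h = z + ψ + v²/(2g) = 261.32 + 40.67 + 0.632 = 302.62 m.

h ≈ 302.62 m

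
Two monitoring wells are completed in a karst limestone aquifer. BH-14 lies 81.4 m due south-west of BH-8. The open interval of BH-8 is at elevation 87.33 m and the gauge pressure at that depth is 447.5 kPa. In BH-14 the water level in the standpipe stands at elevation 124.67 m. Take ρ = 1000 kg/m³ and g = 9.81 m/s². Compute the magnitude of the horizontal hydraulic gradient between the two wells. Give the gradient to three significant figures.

Pressure head at BH-8: ψ = P/(ρg) = 447.5×1000 / (1000 × 9.81) = 45.62 m.
Total head at BH-8: h = z + ψ = 87.33 + 45.62 = 132.95 m.
Total head at BH-14: h = 124.67 m (water level in the piezometer is the total head).
Head difference: h(BH-8) − h(BH-14) = 132.95 − 124.67 = 8.28 m.
Hydraulic gradient: i = |Δh| / L = 8.28 / 81.4 = 0.102.

i ≈ 0.102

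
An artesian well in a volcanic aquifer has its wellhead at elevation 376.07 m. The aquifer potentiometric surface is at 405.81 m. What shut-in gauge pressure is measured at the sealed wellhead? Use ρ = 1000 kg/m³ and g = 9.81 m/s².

Head above the cap: Δh = 405.81 − 376.07 = 29.74 m.
P = ρgΔh = 1000 × 9.81 × 29.74 = 291749 Pa ≈ 292 kPa.

P ≈ 292 kPa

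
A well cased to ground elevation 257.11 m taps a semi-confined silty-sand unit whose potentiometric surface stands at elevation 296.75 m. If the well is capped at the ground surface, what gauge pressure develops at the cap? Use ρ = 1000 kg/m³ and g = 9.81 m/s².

P ≈ 389 kPa

Head above the cap: Δh = 296.75 − 257.11 = 39.64 m.
P = ρgΔh = 1000 × 9.81 × 39.64 = 388868 Pa ≈ 389 kPa.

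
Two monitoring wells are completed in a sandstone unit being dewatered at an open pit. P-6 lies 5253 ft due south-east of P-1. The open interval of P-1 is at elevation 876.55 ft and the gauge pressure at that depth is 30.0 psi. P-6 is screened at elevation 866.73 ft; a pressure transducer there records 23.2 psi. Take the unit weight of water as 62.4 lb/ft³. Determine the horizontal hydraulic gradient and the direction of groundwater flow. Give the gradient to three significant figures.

Pressure head at P-1: ψ = 144·P/γ = 144 × 30.0 / 62.4 = 69.23 ft.
Total head at P-1: h = z + ψ = 876.55 + 69.23 = 945.78 ft.
Pressure head at P-6: ψ = 144·P/γ = 144 × 23.2 / 62.4 = 53.54 ft.
Total head at P-6: h = z + ψ = 866.73 + 53.54 = 920.27 ft.
Head difference: h(P-1) − h(P-6) = 945.78 − 920.27 = 25.51 ft.
Hydraulic gradient: i = |Δh| / L = 25.51 / 5253 = 0.00486.
Flow is from higher to lower head: from P-1 toward P-6, i.e. toward the south-east.

i ≈ 0.00486; groundwater flows toward the south-east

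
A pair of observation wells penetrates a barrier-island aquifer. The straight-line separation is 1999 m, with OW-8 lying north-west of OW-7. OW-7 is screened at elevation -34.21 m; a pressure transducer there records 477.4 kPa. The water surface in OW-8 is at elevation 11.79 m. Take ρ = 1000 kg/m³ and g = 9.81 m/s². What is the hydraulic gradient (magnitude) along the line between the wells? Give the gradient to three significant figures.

Pressure head at OW-7: ψ = P/(ρg) = 477.4×1000 / (1000 × 9.81) = 48.66 m.
Total head at OW-7: h = z + ψ = -34.21 + 48.66 = 14.45 m.
Total head at OW-8: h = 11.79 m (water level in the piezometer is the total head).
Head difference: h(OW-7) − h(OW-8) = 14.45 − 11.79 = 2.66 m.
Hydraulic gradient: i = |Δh| / L = 2.66 / 1999 = 0.00133.

i ≈ 0.00133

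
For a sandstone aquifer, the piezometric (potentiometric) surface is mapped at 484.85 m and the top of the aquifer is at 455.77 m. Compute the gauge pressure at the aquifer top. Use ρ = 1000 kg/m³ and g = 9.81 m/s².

Pressure head at the aquifer top: ψ = h − z = 484.85 − 455.77 = 29.08 m.
P = ρgψ = 1000 × 9.81 × 29.08 = 285275 Pa ≈ 285 kPa.

P ≈ 285 kPa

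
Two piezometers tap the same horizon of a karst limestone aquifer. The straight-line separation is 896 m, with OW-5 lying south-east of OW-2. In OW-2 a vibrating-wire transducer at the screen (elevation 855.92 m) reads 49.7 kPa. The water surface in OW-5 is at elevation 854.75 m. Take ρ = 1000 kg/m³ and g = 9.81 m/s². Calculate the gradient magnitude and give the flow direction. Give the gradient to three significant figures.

Pressure head at OW-2: ψ = P/(ρg) = 49.7×1000 / (1000 × 9.81) = 5.07 m.
Total head at OW-2: h = z + ψ = 855.92 + 5.07 = 860.99 m.
Total head at OW-5: h = 854.75 m (water level in the piezometer is the total head).
Head difference: h(OW-2) − h(OW-5) = 860.99 − 854.75 = 6.24 m.
Hydraulic gradient: i = |Δh| / L = 6.24 / 896 = 0.00696.
Flow is from higher to lower head: from OW-2 toward OW-5, i.e. toward the south-east.

i ≈ 0.00696; groundwater flows toward the south-east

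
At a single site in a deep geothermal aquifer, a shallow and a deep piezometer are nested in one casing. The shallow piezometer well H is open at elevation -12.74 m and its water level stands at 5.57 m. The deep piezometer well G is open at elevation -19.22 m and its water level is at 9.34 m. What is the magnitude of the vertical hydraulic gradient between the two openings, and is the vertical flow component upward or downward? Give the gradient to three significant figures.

|i_v| ≈ 0.582; vertical flow is upward

Total head at well H: h = 5.57 m (water level in the standpipe).
Total head at well G: h = 9.34 m.
Δh = h(well H) − h(well G) = 5.57 − 9.34 = -3.77 m.
Vertical separation Δz = -12.74 − (-19.22) = 6.48 m.
|i_v| = |Δh| / Δz = 3.77 / 6.48 = 0.582.
Head is higher in the deep piezometer, so vertical flow is upward (discharge condition).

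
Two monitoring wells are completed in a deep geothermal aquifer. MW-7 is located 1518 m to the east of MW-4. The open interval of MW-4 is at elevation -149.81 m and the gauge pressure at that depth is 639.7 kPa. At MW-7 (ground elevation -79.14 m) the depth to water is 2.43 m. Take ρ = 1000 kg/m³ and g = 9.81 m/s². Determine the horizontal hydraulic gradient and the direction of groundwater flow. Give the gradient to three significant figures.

Pressure head at MW-4: ψ = P/(ρg) = 639.7×1000 / (1000 × 9.81) = 65.21 m.
Total head at MW-4: h = z + ψ = -149.81 + 65.21 = -84.60 m.
Total head at MW-7: h = -79.14 − 2.43 = -81.57 m.
Head difference: h(MW-4) − h(MW-7) = -84.60 − (-81.57) = -3.03 m.
Hydraulic gradient: i = |Δh| / L = 3.03 / 1518 = 0.00200.
Flow is from higher to lower head: from MW-7 toward MW-4, i.e. toward the west.

i ≈ 0.00200; groundwater flows toward the west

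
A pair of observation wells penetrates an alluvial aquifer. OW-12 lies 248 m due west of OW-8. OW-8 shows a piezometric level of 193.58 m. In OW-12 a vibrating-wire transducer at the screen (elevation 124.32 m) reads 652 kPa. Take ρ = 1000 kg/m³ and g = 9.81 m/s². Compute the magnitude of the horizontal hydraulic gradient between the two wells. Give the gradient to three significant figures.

Total head at OW-8: h = 193.58 m (water level in the piezometer is the total head).
Pressure head at OW-12: ψ = P/(ρg) = 652×1000 / (1000 × 9.81) = 66.46 m.
Total head at OW-12: h = z + ψ = 124.32 + 66.46 = 190.78 m.
Head difference: h(OW-8) − h(OW-12) = 193.58 − 190.78 = 2.80 m.
Hydraulic gradient: i = |Δh| / L = 2.80 / 248 = 0.0113.

i ≈ 0.0113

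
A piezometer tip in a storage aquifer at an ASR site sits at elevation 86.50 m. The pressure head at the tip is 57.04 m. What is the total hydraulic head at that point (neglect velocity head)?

h ≈ 143.54 m

h = z + ψ = 86.50 + 57.04 = 143.54 m.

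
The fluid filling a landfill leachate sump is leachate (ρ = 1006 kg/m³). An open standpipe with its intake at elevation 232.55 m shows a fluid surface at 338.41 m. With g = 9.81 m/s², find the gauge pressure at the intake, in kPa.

P ≈ 1040 kPa

Pressure head ψ = h − z = 338.41 − 232.55 = 105.86 m.
P = ρgψ = 1006 × 9.81 × 105.86 = 1044718 Pa ≈ 1040 kPa.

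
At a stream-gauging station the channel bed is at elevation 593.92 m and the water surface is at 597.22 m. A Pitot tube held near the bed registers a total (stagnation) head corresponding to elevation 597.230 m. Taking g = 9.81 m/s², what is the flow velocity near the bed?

Near the bed, under hydrostatic conditions, the piezometric head (z + ψ) equals the free-surface elevation, 597.22 m.
Velocity head = total − piezometric = 597.230 − 597.22 = 0.010 m.
v = √(2g·h_v) = √(2 × 9.81 × 0.010) = 0.443 m/s.

v ≈ 0.443 m/s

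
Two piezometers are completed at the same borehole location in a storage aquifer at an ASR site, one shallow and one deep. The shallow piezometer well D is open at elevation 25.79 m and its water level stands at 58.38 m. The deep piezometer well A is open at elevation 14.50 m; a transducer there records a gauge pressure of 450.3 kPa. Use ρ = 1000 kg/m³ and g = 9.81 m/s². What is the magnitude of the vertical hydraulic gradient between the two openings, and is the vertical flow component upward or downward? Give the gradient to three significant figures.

|i_v| ≈ 0.179; vertical flow is upward

Total head at well D: h = 58.38 m (water level in the standpipe).
Pressure head at well A: ψ = P/(ρg) = 450.3×1000 / (1000 × 9.81) = 45.90 m.
Total head at well A: h = z + ψ = 14.50 + 45.90 = 60.40 m.
Δh = h(well D) − h(well A) = 58.38 − 60.40 = -2.02 m.
Vertical separation Δz = 25.79 − 14.50 = 11.29 m.
|i_v| = |Δh| / Δz = 2.02 / 11.29 = 0.179.
Head is higher in the deep piezometer, so vertical flow is upward (discharge condition).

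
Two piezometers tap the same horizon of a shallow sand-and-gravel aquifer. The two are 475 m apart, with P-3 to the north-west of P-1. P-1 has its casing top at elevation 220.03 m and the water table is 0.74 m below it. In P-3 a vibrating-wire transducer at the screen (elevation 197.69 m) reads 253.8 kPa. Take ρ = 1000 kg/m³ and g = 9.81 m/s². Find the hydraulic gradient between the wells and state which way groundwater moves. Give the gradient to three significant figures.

Total head at P-1: h = 220.03 − 0.74 = 219.29 m.
Pressure head at P-3: ψ = P/(ρg) = 253.8×1000 / (1000 × 9.81) = 25.87 m.
Total head at P-3: h = z + ψ = 197.69 + 25.87 = 223.56 m.
Head difference: h(P-1) − h(P-3) = 219.29 − 223.56 = -4.27 m.
Hydraulic gradient: i = |Δh| / L = 4.27 / 475 = 0.00899.
Flow is from higher to lower head: from P-3 toward P-1, i.e. toward the south-east.

i ≈ 0.00899; groundwater flows toward the south-east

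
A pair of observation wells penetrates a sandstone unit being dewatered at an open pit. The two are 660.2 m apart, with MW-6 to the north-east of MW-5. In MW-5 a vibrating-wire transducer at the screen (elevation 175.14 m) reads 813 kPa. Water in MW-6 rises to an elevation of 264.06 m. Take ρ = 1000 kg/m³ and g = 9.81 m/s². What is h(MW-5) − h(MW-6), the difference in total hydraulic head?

Δh ≈ -6.05 m

Pressure head at MW-5: ψ = P/(ρg) = 813×1000 / (1000 × 9.81) = 82.87 m.
Total head at MW-5: h = z + ψ = 175.14 + 82.87 = 258.01 m.
Total head at MW-6: h = 264.06 m (water level in the piezometer is the total head).
Head difference: h(MW-5) − h(MW-6) = 258.01 − 264.06 = -6.05 m.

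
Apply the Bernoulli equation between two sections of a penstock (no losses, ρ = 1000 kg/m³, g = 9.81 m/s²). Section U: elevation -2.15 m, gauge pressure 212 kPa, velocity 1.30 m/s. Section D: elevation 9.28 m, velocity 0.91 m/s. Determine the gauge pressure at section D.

Pressure head at U: ψ₁ = P₁/(ρg) = 212×1000 / (1000 × 9.81) = 21.61 m.
Velocity heads: v₁²/2g = 1.30²/19.62 = 0.086 m; v₂²/2g = 0.91²/19.62 = 0.042 m.
Total head H = z₁ + ψ₁ + v₁²/2g = -2.15 + 21.61 + 0.086 = 19.55 m.
ψ₂ = H − z₂ − v₂²/2g = 19.55 − 9.28 − 0.042 = 10.23 m.
P₂ = ρgψ₂ = 1000 × 9.81 × 10.23 ≈ 100 kPa.

P₂ ≈ 100 kPa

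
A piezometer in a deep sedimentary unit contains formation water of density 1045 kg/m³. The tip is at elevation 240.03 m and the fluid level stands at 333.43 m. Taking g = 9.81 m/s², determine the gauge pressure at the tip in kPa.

Pressure head ψ = h − z = 333.43 − 240.03 = 93.40 m.
P = ρgψ = 1045 × 9.81 × 93.40 = 957485 Pa ≈ 957 kPa.

P ≈ 957 kPa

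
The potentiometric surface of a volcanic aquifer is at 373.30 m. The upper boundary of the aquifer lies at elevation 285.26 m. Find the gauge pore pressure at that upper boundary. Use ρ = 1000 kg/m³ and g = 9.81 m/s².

P ≈ 864 kPa

Pressure head at the aquifer top: ψ = h − z = 373.30 − 285.26 = 88.04 m.
P = ρgψ = 1000 × 9.81 × 88.04 = 863672 Pa ≈ 864 kPa.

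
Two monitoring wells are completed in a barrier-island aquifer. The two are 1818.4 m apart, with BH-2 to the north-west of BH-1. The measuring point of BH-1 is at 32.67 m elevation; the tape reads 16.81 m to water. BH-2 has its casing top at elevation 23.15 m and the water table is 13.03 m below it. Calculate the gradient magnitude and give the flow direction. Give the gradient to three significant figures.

i ≈ 0.00316; groundwater flows toward the north-west

Total head at BH-1: h = 32.67 − 16.81 = 15.86 m.
Total head at BH-2: h = 23.15 − 13.03 = 10.12 m.
Head difference: h(BH-1) − h(BH-2) = 15.86 − 10.12 = 5.74 m.
Hydraulic gradient: i = |Δh| / L = 5.74 / 1818.4 = 0.00316.
Flow is from higher to lower head: from BH-1 toward BH-2, i.e. toward the north-west.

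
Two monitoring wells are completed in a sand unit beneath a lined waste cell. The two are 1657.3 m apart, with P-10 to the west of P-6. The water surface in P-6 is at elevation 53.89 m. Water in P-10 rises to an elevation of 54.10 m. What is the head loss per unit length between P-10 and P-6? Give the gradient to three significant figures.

Total head at P-6: h = 53.89 m (water level in the piezometer is the total head).
Total head at P-10: h = 54.10 m (water level in the piezometer is the total head).
Head difference: h(P-6) − h(P-10) = 53.89 − 54.10 = -0.21 m.
Hydraulic gradient: i = |Δh| / L = 0.21 / 1657.3 = 0.000127.

i ≈ 0.000127 m/m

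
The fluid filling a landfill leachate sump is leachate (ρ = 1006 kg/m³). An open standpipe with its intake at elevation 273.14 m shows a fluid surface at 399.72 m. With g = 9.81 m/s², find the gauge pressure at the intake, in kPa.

Pressure head ψ = h − z = 399.72 − 273.14 = 126.58 m.
P = ρgψ = 1006 × 9.81 × 126.58 = 1249200 Pa ≈ 1250 kPa.

P ≈ 1250 kPa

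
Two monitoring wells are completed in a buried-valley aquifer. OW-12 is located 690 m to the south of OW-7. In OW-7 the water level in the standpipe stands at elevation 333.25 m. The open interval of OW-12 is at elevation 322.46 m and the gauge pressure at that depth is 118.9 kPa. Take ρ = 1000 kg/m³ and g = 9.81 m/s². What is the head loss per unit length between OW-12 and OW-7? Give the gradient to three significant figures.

Total head at OW-7: h = 333.25 m (water level in the piezometer is the total head).
Pressure head at OW-12: ψ = P/(ρg) = 118.9×1000 / (1000 × 9.81) = 12.12 m.
Total head at OW-12: h = z + ψ = 322.46 + 12.12 = 334.58 m.
Head difference: h(OW-7) − h(OW-12) = 333.25 − 334.58 = -1.33 m.
Hydraulic gradient: i = |Δh| / L = 1.33 / 690 = 0.00193.

i ≈ 0.00193 m/m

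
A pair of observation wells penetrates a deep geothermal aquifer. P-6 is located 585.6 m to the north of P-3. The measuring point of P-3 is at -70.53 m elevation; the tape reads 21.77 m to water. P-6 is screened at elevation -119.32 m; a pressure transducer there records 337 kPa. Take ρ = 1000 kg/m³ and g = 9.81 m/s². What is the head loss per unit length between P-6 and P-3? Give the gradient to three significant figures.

Total head at P-3: h = -70.53 − 21.77 = -92.30 m.
Pressure head at P-6: ψ = P/(ρg) = 337×1000 / (1000 × 9.81) = 34.35 m.
Total head at P-6: h = z + ψ = -119.32 + 34.35 = -84.97 m.
Head difference: h(P-3) − h(P-6) = -92.30 − (-84.97) = -7.33 m.
Hydraulic gradient: i = |Δh| / L = 7.33 / 585.6 = 0.0125.

i ≈ 0.0125 m/m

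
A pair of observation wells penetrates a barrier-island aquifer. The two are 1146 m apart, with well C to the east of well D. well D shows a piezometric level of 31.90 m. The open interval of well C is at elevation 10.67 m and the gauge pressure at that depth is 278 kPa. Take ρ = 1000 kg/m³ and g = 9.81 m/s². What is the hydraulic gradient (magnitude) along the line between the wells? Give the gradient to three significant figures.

Total head at well D: h = 31.90 m (water level in the piezometer is the total head).
Pressure head at well C: ψ = P/(ρg) = 278×1000 / (1000 × 9.81) = 28.34 m.
Total head at well C: h = z + ψ = 10.67 + 28.34 = 39.01 m.
Head difference: h(well D) − h(well C) = 31.90 − 39.01 = -7.11 m.
Hydraulic gradient: i = |Δh| / L = 7.11 / 1146 = 0.00620.

i ≈ 0.00620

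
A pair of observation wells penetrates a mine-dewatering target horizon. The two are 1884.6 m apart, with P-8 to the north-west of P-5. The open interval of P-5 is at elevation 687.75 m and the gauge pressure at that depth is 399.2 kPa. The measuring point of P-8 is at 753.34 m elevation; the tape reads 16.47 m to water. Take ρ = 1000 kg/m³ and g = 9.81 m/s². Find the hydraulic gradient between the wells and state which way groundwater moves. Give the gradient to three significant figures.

Pressure head at P-5: ψ = P/(ρg) = 399.2×1000 / (1000 × 9.81) = 40.69 m.
Total head at P-5: h = z + ψ = 687.75 + 40.69 = 728.44 m.
Total head at P-8: h = 753.34 − 16.47 = 736.87 m.
Head difference: h(P-5) − h(P-8) = 728.44 − 736.87 = -8.43 m.
Hydraulic gradient: i = |Δh| / L = 8.43 / 1884.6 = 0.00447.
Flow is from higher to lower head: from P-8 toward P-5, i.e. toward the south-east.

i ≈ 0.00447; groundwater flows toward the south-east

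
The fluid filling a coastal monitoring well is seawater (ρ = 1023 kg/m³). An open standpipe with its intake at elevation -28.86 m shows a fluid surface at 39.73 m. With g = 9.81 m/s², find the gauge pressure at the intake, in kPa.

P ≈ 688 kPa

Pressure head ψ = h − z = 39.73 − (-28.86) = 68.59 m.
P = ρgψ = 1023 × 9.81 × 68.59 = 688344 Pa ≈ 688 kPa.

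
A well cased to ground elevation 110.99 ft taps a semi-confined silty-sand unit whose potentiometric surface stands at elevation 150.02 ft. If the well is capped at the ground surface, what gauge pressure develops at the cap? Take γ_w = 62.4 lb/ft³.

Head above the cap: Δh = 150.02 − 110.99 = 39.03 ft.
P = γΔh/144 = 62.4 × 39.03 / 144 = 16.9 psi.

P ≈ 16.9 psi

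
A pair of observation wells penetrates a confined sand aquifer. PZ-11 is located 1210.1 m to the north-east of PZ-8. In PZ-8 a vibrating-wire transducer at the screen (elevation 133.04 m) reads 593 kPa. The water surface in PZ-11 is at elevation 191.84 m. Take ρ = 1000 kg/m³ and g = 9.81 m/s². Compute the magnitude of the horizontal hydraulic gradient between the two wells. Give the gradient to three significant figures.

Pressure head at PZ-8: ψ = P/(ρg) = 593×1000 / (1000 × 9.81) = 60.45 m.
Total head at PZ-8: h = z + ψ = 133.04 + 60.45 = 193.49 m.
Total head at PZ-11: h = 191.84 m (water level in the piezometer is the total head).
Head difference: h(PZ-8) − h(PZ-11) = 193.49 − 191.84 = 1.65 m.
Hydraulic gradient: i = |Δh| / L = 1.65 / 1210.1 = 0.00136.

i ≈ 0.00136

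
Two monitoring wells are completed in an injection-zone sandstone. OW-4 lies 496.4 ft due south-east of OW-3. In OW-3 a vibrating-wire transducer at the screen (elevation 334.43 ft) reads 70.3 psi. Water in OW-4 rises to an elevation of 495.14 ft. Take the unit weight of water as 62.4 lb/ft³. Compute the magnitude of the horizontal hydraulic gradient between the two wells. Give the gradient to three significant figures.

i ≈ 0.00306

Pressure head at OW-3: ψ = 144·P/γ = 144 × 70.3 / 62.4 = 162.23 ft.
Total head at OW-3: h = z + ψ = 334.43 + 162.23 = 496.66 ft.
Total head at OW-4: h = 495.14 ft (water level in the piezometer is the total head).
Head difference: h(OW-3) − h(OW-4) = 496.66 − 495.14 = 1.52 ft.
Hydraulic gradient: i = |Δh| / L = 1.52 / 496.4 = 0.00306.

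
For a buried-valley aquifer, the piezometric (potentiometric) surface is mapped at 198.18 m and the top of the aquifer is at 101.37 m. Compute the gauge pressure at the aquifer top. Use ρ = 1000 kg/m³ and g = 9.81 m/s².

Pressure head at the aquifer top: ψ = h − z = 198.18 − 101.37 = 96.81 m.
P = ρgψ = 1000 × 9.81 × 96.81 = 949706 Pa ≈ 950 kPa.

P ≈ 950 kPa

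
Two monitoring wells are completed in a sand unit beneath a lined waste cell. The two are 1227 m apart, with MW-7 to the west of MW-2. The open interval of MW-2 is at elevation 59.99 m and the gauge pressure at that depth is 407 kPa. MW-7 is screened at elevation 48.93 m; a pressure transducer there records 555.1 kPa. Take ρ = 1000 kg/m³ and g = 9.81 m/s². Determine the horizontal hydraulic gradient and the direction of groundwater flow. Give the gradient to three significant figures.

Pressure head at MW-2: ψ = P/(ρg) = 407×1000 / (1000 × 9.81) = 41.49 m.
Total head at MW-2: h = z + ψ = 59.99 + 41.49 = 101.48 m.
Pressure head at MW-7: ψ = P/(ρg) = 555.1×1000 / (1000 × 9.81) = 56.59 m.
Total head at MW-7: h = z + ψ = 48.93 + 56.59 = 105.52 m.
Head difference: h(MW-2) − h(MW-7) = 101.48 − 105.52 = -4.04 m.
Hydraulic gradient: i = |Δh| / L = 4.04 / 1227 = 0.00329.
Flow is from higher to lower head: from MW-7 toward MW-2, i.e. toward the east.

i ≈ 0.00329; groundwater flows toward the east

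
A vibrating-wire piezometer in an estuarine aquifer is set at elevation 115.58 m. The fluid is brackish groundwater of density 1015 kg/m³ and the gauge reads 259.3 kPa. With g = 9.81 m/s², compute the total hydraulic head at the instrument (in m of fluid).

h ≈ 141.62 m

ψ = P/(ρg) = 259.3×1000 / (1015 × 9.81) = 26.04 m.
h = z + ψ = 115.58 + 26.04 = 141.62 m.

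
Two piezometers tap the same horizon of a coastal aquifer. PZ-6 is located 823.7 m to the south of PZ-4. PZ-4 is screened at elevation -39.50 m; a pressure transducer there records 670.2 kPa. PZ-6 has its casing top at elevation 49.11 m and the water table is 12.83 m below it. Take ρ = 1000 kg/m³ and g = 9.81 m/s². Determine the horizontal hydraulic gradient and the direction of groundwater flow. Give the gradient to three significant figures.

Pressure head at PZ-4: ψ = P/(ρg) = 670.2×1000 / (1000 × 9.81) = 68.32 m.
Total head at PZ-4: h = z + ψ = -39.50 + 68.32 = 28.82 m.
Total head at PZ-6: h = 49.11 − 12.83 = 36.28 m.
Head difference: h(PZ-4) − h(PZ-6) = 28.82 − 36.28 = -7.46 m.
Hydraulic gradient: i = |Δh| / L = 7.46 / 823.7 = 0.00906.
Flow is from higher to lower head: from PZ-6 toward PZ-4, i.e. toward the north.

i ≈ 0.00906; groundwater flows toward the north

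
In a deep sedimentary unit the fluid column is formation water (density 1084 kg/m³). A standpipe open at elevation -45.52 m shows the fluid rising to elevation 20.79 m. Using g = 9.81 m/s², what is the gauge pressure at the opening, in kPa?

Pressure head ψ = h − z = 20.79 − (-45.52) = 66.31 m.
P = ρgψ = 1084 × 9.81 × 66.31 = 705143 Pa ≈ 705 kPa.

P ≈ 705 kPa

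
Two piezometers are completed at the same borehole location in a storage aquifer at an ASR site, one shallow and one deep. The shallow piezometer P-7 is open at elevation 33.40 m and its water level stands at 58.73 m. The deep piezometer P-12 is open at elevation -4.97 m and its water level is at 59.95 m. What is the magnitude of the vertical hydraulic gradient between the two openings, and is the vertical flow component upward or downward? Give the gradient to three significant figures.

|i_v| ≈ 0.0318; vertical flow is upward

Total head at P-7: h = 58.73 m (water level in the standpipe).
Total head at P-12: h = 59.95 m.
Δh = h(P-7) − h(P-12) = 58.73 − 59.95 = -1.22 m.
Vertical separation Δz = 33.40 − (-4.97) = 38.37 m.
|i_v| = |Δh| / Δz = 1.22 / 38.37 = 0.0318.
Head is higher in the deep piezometer, so vertical flow is upward (discharge condition).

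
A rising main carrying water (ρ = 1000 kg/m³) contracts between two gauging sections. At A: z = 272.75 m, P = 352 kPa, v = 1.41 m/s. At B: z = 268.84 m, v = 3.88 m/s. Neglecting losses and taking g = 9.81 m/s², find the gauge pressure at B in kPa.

P₂ ≈ 384 kPa

Pressure head at A: ψ₁ = P₁/(ρg) = 352×1000 / (1000 × 9.81) = 35.88 m.
Velocity heads: v₁²/2g = 1.41²/19.62 = 0.101 m; v₂²/2g = 3.88²/19.62 = 0.767 m.
Total head H = z₁ + ψ₁ + v₁²/2g = 272.75 + 35.88 + 0.101 = 308.73 m.
ψ₂ = H − z₂ − v₂²/2g = 308.73 − 268.84 − 0.767 = 39.12 m.
P₂ = ρgψ₂ = 1000 × 9.81 × 39.12 ≈ 384 kPa.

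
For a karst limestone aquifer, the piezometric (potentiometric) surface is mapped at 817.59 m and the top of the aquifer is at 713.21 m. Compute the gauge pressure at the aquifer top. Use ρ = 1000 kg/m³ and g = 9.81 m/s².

P ≈ 1020 kPa

Pressure head at the aquifer top: ψ = h − z = 817.59 − 713.21 = 104.38 m.
P = ρgψ = 1000 × 9.81 × 104.38 = 1023968 Pa ≈ 1020 kPa.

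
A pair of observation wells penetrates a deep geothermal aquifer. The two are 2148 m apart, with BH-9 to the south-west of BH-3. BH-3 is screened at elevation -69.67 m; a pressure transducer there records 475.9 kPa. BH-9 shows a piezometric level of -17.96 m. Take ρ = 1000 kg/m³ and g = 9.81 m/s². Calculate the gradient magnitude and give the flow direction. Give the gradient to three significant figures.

Pressure head at BH-3: ψ = P/(ρg) = 475.9×1000 / (1000 × 9.81) = 48.51 m.
Total head at BH-3: h = z + ψ = -69.67 + 48.51 = -21.16 m.
Total head at BH-9: h = -17.96 m (water level in the piezometer is the total head).
Head difference: h(BH-3) − h(BH-9) = -21.16 − (-17.96) = -3.20 m.
Hydraulic gradient: i = |Δh| / L = 3.20 / 2148 = 0.00149.
Flow is from higher to lower head: from BH-9 toward BH-3, i.e. toward the north-east.

i ≈ 0.00149; groundwater flows toward the north-east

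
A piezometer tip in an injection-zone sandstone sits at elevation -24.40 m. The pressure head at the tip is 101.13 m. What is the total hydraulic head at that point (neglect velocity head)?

h = z + ψ = -24.40 + 101.13 = 76.73 m.

h ≈ 76.73 m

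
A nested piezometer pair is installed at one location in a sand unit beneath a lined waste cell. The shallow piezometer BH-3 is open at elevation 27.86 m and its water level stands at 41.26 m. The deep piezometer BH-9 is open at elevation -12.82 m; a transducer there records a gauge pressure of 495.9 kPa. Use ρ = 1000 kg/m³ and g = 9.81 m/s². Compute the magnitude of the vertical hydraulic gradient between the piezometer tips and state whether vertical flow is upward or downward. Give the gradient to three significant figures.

Total head at BH-3: h = 41.26 m (water level in the standpipe).
Pressure head at BH-9: ψ = P/(ρg) = 495.9×1000 / (1000 × 9.81) = 50.55 m.
Total head at BH-9: h = z + ψ = -12.82 + 50.55 = 37.73 m.
Δh = h(BH-3) − h(BH-9) = 41.26 − 37.73 = 3.53 m.
Vertical separation Δz = 27.86 − (-12.82) = 40.68 m.
|i_v| = |Δh| / Δz = 3.53 / 40.68 = 0.0868.
Head is higher in the shallow piezometer, so vertical flow is downward (recharge condition).

|i_v| ≈ 0.0868; vertical flow is downward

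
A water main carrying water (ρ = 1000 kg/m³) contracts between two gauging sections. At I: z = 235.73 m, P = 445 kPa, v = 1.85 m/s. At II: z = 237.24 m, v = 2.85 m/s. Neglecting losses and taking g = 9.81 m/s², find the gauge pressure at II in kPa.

Pressure head at I: ψ₁ = P₁/(ρg) = 445×1000 / (1000 × 9.81) = 45.36 m.
Velocity heads: v₁²/2g = 1.85²/19.62 = 0.174 m; v₂²/2g = 2.85²/19.62 = 0.414 m.
Total head H = z₁ + ψ₁ + v₁²/2g = 235.73 + 45.36 + 0.174 = 281.26 m.
ψ₂ = H − z₂ − v₂²/2g = 281.26 − 237.24 − 0.414 = 43.61 m.
P₂ = ρgψ₂ = 1000 × 9.81 × 43.61 ≈ 428 kPa.

P₂ ≈ 428 kPa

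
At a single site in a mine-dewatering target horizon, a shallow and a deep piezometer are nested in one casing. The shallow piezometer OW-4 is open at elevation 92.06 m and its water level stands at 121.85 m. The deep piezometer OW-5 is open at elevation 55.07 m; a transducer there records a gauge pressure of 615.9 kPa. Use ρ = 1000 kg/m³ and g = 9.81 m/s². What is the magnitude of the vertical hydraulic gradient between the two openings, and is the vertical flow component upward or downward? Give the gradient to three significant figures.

Total head at OW-4: h = 121.85 m (water level in the standpipe).
Pressure head at OW-5: ψ = P/(ρg) = 615.9×1000 / (1000 × 9.81) = 62.78 m.
Total head at OW-5: h = z + ψ = 55.07 + 62.78 = 117.85 m.
Δh = h(OW-4) − h(OW-5) = 121.85 − 117.85 = 4.00 m.
Vertical separation Δz = 92.06 − 55.07 = 36.99 m.
|i_v| = |Δh| / Δz = 4.00 / 36.99 = 0.108.
Head is higher in the shallow piezometer, so vertical flow is downward (recharge condition).

|i_v| ≈ 0.108; vertical flow is downward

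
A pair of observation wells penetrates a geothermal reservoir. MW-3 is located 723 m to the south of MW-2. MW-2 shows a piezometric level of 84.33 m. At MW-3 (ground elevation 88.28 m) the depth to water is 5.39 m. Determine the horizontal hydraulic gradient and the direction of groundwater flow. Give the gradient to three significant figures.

i ≈ 0.00199; groundwater flows toward the south

Total head at MW-2: h = 84.33 m (water level in the piezometer is the total head).
Total head at MW-3: h = 88.28 − 5.39 = 82.89 m.
Head difference: h(MW-2) − h(MW-3) = 84.33 − 82.89 = 1.44 m.
Hydraulic gradient: i = |Δh| / L = 1.44 / 723 = 0.00199.
Flow is from higher to lower head: from MW-2 toward MW-3, i.e. toward the south.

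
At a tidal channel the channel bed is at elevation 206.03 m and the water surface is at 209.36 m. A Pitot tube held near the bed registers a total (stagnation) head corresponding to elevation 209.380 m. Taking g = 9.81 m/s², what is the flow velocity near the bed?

v ≈ 0.626 m/s

Near the bed, under hydrostatic conditions, the piezometric head (z + ψ) equals the free-surface elevation, 209.36 m.
Velocity head = total − piezometric = 209.380 − 209.36 = 0.020 m.
v = √(2g·h_v) = √(2 × 9.81 × 0.020) = 0.626 m/s.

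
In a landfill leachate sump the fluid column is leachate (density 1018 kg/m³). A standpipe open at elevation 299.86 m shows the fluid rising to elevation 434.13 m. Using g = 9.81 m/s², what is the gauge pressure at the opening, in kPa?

Pressure head ψ = h − z = 434.13 − 299.86 = 134.27 m.
P = ρgψ = 1018 × 9.81 × 134.27 = 1340898 Pa ≈ 1340 kPa.

P ≈ 1340 kPa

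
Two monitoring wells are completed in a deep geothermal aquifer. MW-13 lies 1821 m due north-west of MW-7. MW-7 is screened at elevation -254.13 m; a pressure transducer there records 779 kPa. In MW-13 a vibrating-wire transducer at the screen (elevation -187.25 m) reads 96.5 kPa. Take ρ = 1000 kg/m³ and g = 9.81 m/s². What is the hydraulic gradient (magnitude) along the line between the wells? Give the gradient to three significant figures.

Pressure head at MW-7: ψ = P/(ρg) = 779×1000 / (1000 × 9.81) = 79.41 m.
Total head at MW-7: h = z + ψ = -254.13 + 79.41 = -174.72 m.
Pressure head at MW-13: ψ = P/(ρg) = 96.5×1000 / (1000 × 9.81) = 9.84 m.
Total head at MW-13: h = z + ψ = -187.25 + 9.84 = -177.41 m.
Head difference: h(MW-7) − h(MW-13) = -174.72 − (-177.41) = 2.69 m.
Hydraulic gradient: i = |Δh| / L = 2.69 / 1821 = 0.00148.

i ≈ 0.00148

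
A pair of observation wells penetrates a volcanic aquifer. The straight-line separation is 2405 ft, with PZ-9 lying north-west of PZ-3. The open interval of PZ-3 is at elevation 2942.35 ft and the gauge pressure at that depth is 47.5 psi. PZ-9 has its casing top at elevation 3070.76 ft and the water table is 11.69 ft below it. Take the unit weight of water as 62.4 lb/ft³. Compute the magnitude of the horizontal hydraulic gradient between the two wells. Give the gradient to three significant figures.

Pressure head at PZ-3: ψ = 144·P/γ = 144 × 47.5 / 62.4 = 109.62 ft.
Total head at PZ-3: h = z + ψ = 2942.35 + 109.62 = 3051.97 ft.
Total head at PZ-9: h = 3070.76 − 11.69 = 3059.07 ft.
Head difference: h(PZ-3) − h(PZ-9) = 3051.97 − 3059.07 = -7.10 ft.
Hydraulic gradient: i = |Δh| / L = 7.10 / 2405 = 0.00295.

i ≈ 0.00295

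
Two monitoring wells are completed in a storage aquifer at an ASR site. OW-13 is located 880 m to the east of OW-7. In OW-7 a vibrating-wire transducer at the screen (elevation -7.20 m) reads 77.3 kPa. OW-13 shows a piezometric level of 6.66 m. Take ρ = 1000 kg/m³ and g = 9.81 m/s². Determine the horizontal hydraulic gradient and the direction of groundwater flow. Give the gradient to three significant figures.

Pressure head at OW-7: ψ = P/(ρg) = 77.3×1000 / (1000 × 9.81) = 7.88 m.
Total head at OW-7: h = z + ψ = -7.20 + 7.88 = 0.68 m.
Total head at OW-13: h = 6.66 m (water level in the piezometer is the total head).
Head difference: h(OW-7) − h(OW-13) = 0.68 − 6.66 = -5.98 m.
Hydraulic gradient: i = |Δh| / L = 5.98 / 880 = 0.00680.
Flow is from higher to lower head: from OW-13 toward OW-7, i.e. toward the west.

i ≈ 0.00680; groundwater flows toward the west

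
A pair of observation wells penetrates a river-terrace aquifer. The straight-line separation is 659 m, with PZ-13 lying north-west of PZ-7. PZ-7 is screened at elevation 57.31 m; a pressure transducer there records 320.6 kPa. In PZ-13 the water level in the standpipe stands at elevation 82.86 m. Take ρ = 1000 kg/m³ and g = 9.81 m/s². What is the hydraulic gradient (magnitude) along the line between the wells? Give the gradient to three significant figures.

Pressure head at PZ-7: ψ = P/(ρg) = 320.6×1000 / (1000 × 9.81) = 32.68 m.
Total head at PZ-7: h = z + ψ = 57.31 + 32.68 = 89.99 m.
Total head at PZ-13: h = 82.86 m (water level in the piezometer is the total head).
Head difference: h(PZ-7) − h(PZ-13) = 89.99 − 82.86 = 7.13 m.
Hydraulic gradient: i = |Δh| / L = 7.13 / 659 = 0.0108.

i ≈ 0.0108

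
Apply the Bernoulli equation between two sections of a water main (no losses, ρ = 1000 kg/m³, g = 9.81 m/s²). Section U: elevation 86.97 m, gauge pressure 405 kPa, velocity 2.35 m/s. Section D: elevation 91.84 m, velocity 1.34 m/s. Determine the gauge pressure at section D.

Pressure head at U: ψ₁ = P₁/(ρg) = 405×1000 / (1000 × 9.81) = 41.28 m.
Velocity heads: v₁²/2g = 2.35²/19.62 = 0.281 m; v₂²/2g = 1.34²/19.62 = 0.092 m.
Total head H = z₁ + ψ₁ + v₁²/2g = 86.97 + 41.28 + 0.281 = 128.53 m.
ψ₂ = H − z₂ − v₂²/2g = 128.53 − 91.84 − 0.092 = 36.60 m.
P₂ = ρgψ₂ = 1000 × 9.81 × 36.60 ≈ 359 kPa.

P₂ ≈ 359 kPa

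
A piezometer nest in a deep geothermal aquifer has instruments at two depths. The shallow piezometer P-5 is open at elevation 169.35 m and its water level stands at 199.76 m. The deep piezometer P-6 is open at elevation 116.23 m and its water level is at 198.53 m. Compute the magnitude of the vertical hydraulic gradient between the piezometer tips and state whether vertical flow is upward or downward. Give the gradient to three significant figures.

Total head at P-5: h = 199.76 m (water level in the standpipe).
Total head at P-6: h = 198.53 m.
Δh = h(P-5) − h(P-6) = 199.76 − 198.53 = 1.23 m.
Vertical separation Δz = 169.35 − 116.23 = 53.12 m.
|i_v| = |Δh| / Δz = 1.23 / 53.12 = 0.0232.
Head is higher in the shallow piezometer, so vertical flow is downward (recharge condition).

|i_v| ≈ 0.0232; vertical flow is downward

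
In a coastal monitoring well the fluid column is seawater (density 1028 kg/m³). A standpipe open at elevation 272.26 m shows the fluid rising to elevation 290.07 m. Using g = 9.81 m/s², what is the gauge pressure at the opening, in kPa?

P ≈ 180 kPa

Pressure head ψ = h − z = 290.07 − 272.26 = 17.81 m.
P = ρgψ = 1028 × 9.81 × 17.81 = 179608 Pa ≈ 180 kPa.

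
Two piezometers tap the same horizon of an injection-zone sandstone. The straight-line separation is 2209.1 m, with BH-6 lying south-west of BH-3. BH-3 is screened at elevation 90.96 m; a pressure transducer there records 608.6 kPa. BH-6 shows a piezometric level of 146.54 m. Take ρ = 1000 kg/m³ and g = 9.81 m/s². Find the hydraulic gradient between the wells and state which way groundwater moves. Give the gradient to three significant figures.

Pressure head at BH-3: ψ = P/(ρg) = 608.6×1000 / (1000 × 9.81) = 62.04 m.
Total head at BH-3: h = z + ψ = 90.96 + 62.04 = 153.00 m.
Total head at BH-6: h = 146.54 m (water level in the piezometer is the total head).
Head difference: h(BH-3) − h(BH-6) = 153.00 − 146.54 = 6.46 m.
Hydraulic gradient: i = |Δh| / L = 6.46 / 2209.1 = 0.00292.
Flow is from higher to lower head: from BH-3 toward BH-6, i.e. toward the south-west.

i ≈ 0.00292; groundwater flows toward the south-west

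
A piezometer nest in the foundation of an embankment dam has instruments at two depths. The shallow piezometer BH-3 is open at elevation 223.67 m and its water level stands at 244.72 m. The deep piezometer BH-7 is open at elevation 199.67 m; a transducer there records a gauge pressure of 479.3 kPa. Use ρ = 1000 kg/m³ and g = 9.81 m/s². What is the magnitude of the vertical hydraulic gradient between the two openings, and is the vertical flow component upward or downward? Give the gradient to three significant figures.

Total head at BH-3: h = 244.72 m (water level in the standpipe).
Pressure head at BH-7: ψ = P/(ρg) = 479.3×1000 / (1000 × 9.81) = 48.86 m.
Total head at BH-7: h = z + ψ = 199.67 + 48.86 = 248.53 m.
Δh = h(BH-3) − h(BH-7) = 244.72 − 248.53 = -3.81 m.
Vertical separation Δz = 223.67 − 199.67 = 24.00 m.
|i_v| = |Δh| / Δz = 3.81 / 24.00 = 0.159.
Head is higher in the deep piezometer, so vertical flow is upward (discharge condition).

|i_v| ≈ 0.159; vertical flow is upward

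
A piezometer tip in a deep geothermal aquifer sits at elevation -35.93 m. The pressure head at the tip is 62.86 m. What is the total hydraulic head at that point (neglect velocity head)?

h = z + ψ = -35.93 + 62.86 = 26.93 m.

h ≈ 26.93 m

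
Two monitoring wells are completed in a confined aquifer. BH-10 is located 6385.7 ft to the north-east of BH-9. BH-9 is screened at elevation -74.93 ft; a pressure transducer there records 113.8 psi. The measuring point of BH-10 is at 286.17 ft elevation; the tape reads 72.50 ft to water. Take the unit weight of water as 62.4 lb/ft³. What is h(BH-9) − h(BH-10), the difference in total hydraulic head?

Pressure head at BH-9: ψ = 144·P/γ = 144 × 113.8 / 62.4 = 262.62 ft.
Total head at BH-9: h = z + ψ = -74.93 + 262.62 = 187.69 ft.
Total head at BH-10: h = 286.17 − 72.50 = 213.67 ft.
Head difference: h(BH-9) − h(BH-10) = 187.69 − 213.67 = -25.98 ft.

Δh ≈ -25.98 ft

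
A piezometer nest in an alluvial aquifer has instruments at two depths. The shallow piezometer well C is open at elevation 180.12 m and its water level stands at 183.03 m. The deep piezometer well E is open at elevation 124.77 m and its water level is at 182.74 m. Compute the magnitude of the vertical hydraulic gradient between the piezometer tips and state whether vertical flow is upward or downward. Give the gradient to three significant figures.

Total head at well C: h = 183.03 m (water level in the standpipe).
Total head at well E: h = 182.74 m.
Δh = h(well C) − h(well E) = 183.03 − 182.74 = 0.29 m.
Vertical separation Δz = 180.12 − 124.77 = 55.35 m.
|i_v| = |Δh| / Δz = 0.29 / 55.35 = 0.00524.
Head is higher in the shallow piezometer, so vertical flow is downward (recharge condition).

|i_v| ≈ 0.00524; vertical flow is downward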